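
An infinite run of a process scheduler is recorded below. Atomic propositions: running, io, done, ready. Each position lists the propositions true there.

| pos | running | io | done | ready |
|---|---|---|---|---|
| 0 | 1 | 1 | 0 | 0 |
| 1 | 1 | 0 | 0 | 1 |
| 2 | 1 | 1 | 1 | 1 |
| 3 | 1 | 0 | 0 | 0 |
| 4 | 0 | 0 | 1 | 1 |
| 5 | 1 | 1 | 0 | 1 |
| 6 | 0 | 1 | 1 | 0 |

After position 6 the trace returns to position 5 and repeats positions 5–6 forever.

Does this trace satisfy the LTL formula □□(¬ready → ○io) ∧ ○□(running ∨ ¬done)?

No

□(¬ready → ○io) must hold at every position from 0 onward. It fails at position 0, so □□(¬ready → ○io) is false.
The position after 0 is 1; □(running ∨ ¬done) is false there.
At position 0: □□(¬ready → ○io) is false; ○□(running ∨ ¬done) is false; so □□(¬ready → ○io) ∧ ○□(running ∨ ¬done) is false.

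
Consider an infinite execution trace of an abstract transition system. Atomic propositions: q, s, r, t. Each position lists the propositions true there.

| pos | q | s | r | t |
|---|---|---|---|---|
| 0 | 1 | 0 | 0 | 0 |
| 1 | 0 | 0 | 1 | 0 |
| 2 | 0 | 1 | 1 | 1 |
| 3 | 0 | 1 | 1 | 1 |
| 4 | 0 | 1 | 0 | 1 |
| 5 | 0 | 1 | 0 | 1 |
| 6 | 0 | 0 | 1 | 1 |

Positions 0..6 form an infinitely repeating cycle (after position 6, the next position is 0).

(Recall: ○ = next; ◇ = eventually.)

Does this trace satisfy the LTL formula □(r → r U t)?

r → r U t holds at every position 0..6, and those are all positions ever visited, so □(r → r U t) holds.
Positions where r holds: 1, 2, 3, 6.
Check r U t at each: 1→ok, 2→ok, 3→ok, 6→ok.

Satisfied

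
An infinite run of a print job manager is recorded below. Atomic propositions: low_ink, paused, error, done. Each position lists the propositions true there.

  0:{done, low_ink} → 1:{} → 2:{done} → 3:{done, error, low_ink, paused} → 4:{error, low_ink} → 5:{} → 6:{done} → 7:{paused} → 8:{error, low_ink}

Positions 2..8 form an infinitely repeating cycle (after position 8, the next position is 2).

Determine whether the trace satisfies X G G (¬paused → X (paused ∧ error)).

The position after 0 is 1; G G (¬paused → X (paused ∧ error)) is false there.

Violated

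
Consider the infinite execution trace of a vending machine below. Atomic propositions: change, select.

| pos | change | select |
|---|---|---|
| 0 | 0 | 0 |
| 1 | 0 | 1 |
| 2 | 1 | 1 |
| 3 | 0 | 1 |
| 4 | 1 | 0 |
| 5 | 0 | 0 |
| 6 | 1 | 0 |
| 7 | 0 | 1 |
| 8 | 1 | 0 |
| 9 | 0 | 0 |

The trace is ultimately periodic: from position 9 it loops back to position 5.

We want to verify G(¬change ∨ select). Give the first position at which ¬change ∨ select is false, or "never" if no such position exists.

Check ¬change ∨ select at each position in order: 0 ✓, 1 ✓, 2 ✓, 3 ✓.
At position 4 the labels are {change}, so ¬change ∨ select is false there. This is the first violation.

4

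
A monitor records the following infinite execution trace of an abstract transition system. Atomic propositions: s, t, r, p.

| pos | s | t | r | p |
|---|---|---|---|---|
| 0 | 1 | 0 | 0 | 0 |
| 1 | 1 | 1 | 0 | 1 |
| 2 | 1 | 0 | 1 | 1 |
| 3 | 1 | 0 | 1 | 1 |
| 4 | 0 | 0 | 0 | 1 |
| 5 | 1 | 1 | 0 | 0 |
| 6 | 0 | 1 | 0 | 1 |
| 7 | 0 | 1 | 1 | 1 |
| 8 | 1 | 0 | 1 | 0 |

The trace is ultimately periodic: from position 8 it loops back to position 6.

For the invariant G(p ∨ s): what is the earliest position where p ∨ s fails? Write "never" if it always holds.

never

p ∨ s holds at every position 0..8, and those are all the positions the trace ever visits, so the invariant G(p ∨ s) is never violated.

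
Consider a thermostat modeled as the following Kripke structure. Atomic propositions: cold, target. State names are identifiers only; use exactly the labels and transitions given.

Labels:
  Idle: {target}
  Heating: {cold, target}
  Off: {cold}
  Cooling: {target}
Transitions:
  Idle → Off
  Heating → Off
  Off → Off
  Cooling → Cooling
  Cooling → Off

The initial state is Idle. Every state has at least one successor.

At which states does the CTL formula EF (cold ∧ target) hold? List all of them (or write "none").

{Heating}

States satisfying cold ∧ target: {Heating}.
States satisfying EF (cold ∧ target): {Heating}.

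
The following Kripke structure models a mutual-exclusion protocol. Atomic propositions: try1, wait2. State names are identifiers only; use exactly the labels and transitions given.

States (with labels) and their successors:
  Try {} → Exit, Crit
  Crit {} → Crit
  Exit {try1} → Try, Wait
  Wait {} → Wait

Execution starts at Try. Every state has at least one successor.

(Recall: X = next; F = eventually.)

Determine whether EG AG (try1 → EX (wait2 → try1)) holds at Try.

States satisfying AG (try1 → EX (wait2 → try1)): {Try, Crit, Exit, Wait}.
States satisfying EG AG (try1 → EX (wait2 → try1)): {Try, Crit, Exit, Wait}.
Try ∈ Sat(EG AG (try1 → EX (wait2 → try1))).

Yes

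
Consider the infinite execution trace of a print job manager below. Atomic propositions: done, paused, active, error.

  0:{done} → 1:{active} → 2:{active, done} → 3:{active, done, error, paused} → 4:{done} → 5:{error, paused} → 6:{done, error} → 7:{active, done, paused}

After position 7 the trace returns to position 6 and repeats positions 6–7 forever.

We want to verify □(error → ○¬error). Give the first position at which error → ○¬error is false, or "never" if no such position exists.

Check error → ○¬error at each position in order: 0 ✓, 1 ✓, 2 ✓, 3 ✓, 4 ✓.
At position 5 the labels are {error, paused} and the next position 6 has {done, error}, so error → ○¬error is false there. This is the first violation.

5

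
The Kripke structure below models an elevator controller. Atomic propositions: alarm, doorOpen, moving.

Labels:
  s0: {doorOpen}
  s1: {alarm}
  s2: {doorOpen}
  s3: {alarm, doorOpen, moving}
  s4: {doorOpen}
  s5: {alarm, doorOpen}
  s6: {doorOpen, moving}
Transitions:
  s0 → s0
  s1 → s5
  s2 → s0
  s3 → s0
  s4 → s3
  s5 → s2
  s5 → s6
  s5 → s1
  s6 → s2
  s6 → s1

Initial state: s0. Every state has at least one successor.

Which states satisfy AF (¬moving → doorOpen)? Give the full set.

{s0, s1, s2, s3, s4, s5, s6}

States satisfying ¬moving → doorOpen: {s0, s2, s3, s4, s5, s6}.
States satisfying AF (¬moving → doorOpen): {s0, s1, s2, s3, s4, s5, s6}.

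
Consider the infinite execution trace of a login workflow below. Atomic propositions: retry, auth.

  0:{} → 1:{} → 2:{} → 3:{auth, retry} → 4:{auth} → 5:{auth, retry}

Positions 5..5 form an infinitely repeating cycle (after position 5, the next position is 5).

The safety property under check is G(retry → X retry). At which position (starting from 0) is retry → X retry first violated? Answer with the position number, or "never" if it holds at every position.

Check retry → X retry at each position in order: 0 ✓, 1 ✓, 2 ✓.
At position 3 the labels are {auth, retry} and the next position 4 has {auth}, so retry → X retry is false there. This is the first violation.

3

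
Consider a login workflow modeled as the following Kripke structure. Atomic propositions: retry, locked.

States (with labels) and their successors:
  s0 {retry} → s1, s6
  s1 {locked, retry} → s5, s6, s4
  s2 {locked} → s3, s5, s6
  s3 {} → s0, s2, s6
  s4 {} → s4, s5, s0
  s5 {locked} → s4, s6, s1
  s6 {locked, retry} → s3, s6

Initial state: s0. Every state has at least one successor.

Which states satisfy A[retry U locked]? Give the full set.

States satisfying retry: {s0, s1, s6}.
States satisfying locked: {s1, s2, s5, s6}.
States satisfying A[retry U locked]: {s0, s1, s2, s5, s6}.

{s0, s1, s2, s5, s6}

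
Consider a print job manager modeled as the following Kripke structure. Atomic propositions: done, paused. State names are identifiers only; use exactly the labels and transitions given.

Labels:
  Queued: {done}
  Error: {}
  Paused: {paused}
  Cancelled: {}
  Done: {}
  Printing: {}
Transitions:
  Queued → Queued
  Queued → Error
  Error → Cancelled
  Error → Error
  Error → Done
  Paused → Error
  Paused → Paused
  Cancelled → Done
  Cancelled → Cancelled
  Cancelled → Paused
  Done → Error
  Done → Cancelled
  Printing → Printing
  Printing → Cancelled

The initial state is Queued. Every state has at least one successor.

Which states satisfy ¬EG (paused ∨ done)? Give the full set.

{Error, Cancelled, Done, Printing}

States satisfying paused ∨ done: {Queued, Paused}.
States satisfying EG (paused ∨ done): {Queued, Paused}.
States satisfying ¬EG (paused ∨ done): {Error, Cancelled, Done, Printing}.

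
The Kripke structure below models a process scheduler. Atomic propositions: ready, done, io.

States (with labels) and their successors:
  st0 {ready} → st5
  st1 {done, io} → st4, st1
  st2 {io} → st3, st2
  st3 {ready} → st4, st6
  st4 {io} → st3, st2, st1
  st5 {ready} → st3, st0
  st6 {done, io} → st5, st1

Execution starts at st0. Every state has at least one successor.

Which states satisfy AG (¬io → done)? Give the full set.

States satisfying ¬io → done: {st1, st2, st4, st6}.
States satisfying AG (¬io → done): ∅.

none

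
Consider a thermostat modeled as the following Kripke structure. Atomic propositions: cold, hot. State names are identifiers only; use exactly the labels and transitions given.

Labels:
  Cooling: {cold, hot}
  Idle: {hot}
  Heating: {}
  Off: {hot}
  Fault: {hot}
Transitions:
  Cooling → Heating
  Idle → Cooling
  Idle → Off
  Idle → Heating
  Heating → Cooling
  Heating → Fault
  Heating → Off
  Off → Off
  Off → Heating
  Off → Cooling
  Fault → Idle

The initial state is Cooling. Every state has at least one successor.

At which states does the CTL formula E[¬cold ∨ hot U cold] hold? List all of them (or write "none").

{Cooling, Idle, Heating, Off, Fault}

States satisfying ¬cold ∨ hot: {Cooling, Idle, Heating, Off, Fault}.
States satisfying cold: {Cooling}.
States satisfying E[¬cold ∨ hot U cold]: {Cooling, Idle, Heating, Off, Fault}.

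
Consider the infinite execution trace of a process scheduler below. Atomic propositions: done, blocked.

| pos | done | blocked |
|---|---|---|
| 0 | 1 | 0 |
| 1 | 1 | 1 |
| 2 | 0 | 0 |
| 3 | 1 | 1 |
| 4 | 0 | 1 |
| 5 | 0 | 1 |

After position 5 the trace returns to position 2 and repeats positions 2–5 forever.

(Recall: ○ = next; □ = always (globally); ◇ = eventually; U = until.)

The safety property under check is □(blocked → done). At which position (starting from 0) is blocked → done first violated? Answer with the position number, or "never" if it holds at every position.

Check blocked → done at each position in order: 0 ✓, 1 ✓, 2 ✓, 3 ✓.
At position 4 the labels are {blocked}, so blocked → done is false there. This is the first violation.

4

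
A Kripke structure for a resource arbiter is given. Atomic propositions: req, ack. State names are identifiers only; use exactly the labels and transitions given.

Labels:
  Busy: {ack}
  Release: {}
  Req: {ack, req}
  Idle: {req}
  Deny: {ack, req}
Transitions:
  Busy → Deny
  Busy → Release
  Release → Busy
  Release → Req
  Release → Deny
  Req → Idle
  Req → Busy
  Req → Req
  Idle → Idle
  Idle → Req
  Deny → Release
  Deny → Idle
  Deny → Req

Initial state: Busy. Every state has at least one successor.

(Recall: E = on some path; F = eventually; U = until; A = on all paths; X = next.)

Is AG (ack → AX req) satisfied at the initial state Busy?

Does not hold

States satisfying ack → AX req: {Release, Idle}.
States satisfying AG (ack → AX req): ∅.
Busy is reachable from Busy and violates ack → AX req, so AG fails at Busy.
Busy ∉ Sat(AG (ack → AX req)).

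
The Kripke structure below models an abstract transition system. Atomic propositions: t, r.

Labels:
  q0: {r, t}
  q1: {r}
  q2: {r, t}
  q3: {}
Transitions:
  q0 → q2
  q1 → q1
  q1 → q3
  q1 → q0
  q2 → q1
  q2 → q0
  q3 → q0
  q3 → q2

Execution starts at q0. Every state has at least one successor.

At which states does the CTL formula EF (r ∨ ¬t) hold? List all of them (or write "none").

{q0, q1, q2, q3}

States satisfying r ∨ ¬t: {q0, q1, q2, q3}.
States satisfying EF (r ∨ ¬t): {q0, q1, q2, q3}.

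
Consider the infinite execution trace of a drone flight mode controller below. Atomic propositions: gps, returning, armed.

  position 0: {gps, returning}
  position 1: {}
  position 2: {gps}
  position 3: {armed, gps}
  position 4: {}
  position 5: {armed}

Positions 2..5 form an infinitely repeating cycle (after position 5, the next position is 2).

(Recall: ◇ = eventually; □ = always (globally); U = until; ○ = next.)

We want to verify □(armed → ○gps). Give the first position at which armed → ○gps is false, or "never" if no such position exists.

Check armed → ○gps at each position in order: 0 ✓, 1 ✓, 2 ✓.
At position 3 the labels are {armed, gps} and the next position 4 has {}, so armed → ○gps is false there. This is the first violation.

3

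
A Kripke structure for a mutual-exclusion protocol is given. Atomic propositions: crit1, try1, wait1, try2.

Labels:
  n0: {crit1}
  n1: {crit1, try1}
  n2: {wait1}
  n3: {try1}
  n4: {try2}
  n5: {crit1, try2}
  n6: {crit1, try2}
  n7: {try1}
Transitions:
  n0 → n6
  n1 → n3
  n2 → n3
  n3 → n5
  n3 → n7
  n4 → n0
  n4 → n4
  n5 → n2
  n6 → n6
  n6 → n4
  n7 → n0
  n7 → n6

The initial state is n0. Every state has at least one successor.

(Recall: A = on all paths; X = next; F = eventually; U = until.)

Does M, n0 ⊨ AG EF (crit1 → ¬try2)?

Yes

States satisfying EF (crit1 → ¬try2): {n0, n1, n2, n3, n4, n5, n6, n7}.
States satisfying AG EF (crit1 → ¬try2): {n0, n1, n2, n3, n4, n5, n6, n7}.
Every state reachable from n0 satisfies EF (crit1 → ¬try2).
n0 ∈ Sat(AG EF (crit1 → ¬try2)).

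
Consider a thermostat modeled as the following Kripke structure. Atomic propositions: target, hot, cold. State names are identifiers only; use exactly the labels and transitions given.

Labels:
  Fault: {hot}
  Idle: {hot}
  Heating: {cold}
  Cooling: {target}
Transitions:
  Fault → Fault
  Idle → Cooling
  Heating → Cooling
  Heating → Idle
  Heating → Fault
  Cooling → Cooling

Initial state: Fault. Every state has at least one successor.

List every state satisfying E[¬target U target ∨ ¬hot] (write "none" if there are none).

States satisfying ¬target: {Fault, Idle, Heating}.
States satisfying target ∨ ¬hot: {Heating, Cooling}.
States satisfying E[¬target U target ∨ ¬hot]: {Idle, Heating, Cooling}.

{Idle, Heating, Cooling}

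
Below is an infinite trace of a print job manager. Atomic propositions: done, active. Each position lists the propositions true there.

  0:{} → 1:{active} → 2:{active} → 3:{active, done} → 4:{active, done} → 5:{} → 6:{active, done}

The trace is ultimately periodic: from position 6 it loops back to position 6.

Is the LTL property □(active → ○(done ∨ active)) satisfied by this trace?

active → ○(done ∨ active) must hold at every position from 0 onward. It fails at position 4, so □(active → ○(done ∨ active)) is false.
Positions where active holds: 1, 2, 3, 4, 6.
Check ○(done ∨ active) at each: 1→ok, 2→ok, 3→ok, 4→fails, 6→ok.

Does not hold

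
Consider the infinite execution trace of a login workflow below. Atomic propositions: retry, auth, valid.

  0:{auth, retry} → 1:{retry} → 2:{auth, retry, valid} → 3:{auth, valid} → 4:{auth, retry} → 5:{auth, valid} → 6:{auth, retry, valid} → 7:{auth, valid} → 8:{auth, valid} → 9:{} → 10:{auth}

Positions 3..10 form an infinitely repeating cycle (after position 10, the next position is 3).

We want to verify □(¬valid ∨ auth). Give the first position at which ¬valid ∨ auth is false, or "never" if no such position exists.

¬valid ∨ auth holds at every position 0..10, and those are all the positions the trace ever visits, so the invariant □(¬valid ∨ auth) is never violated.

never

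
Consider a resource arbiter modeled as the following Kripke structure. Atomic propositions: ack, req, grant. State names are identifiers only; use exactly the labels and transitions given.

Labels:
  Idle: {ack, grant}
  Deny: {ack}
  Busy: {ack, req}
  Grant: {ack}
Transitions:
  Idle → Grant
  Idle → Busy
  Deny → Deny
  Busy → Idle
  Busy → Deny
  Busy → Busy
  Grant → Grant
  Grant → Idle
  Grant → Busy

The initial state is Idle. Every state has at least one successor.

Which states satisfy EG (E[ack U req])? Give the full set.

States satisfying E[ack U req]: {Idle, Busy, Grant}.
States satisfying EG (E[ack U req]): {Idle, Busy, Grant}.

{Idle, Busy, Grant}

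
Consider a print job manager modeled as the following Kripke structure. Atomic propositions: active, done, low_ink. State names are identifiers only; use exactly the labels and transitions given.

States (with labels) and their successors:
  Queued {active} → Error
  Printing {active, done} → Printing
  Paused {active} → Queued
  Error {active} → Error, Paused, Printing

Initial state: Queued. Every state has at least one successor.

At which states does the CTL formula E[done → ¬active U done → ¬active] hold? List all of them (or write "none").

States satisfying done → ¬active: {Queued, Paused, Error}.
States satisfying E[done → ¬active U done → ¬active]: {Queued, Paused, Error}.

{Queued, Paused, Error}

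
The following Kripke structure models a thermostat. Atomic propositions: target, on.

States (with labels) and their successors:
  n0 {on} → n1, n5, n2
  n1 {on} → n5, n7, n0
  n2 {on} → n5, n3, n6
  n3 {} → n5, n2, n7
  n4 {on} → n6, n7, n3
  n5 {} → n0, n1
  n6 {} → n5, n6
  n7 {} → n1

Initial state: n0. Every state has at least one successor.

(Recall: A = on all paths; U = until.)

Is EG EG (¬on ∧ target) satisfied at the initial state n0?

States satisfying EG (¬on ∧ target): ∅.
States satisfying EG EG (¬on ∧ target): ∅.
No suitable path/successor from n0 witnesses the formula.
n0 ∉ Sat(EG EG (¬on ∧ target)).

Violated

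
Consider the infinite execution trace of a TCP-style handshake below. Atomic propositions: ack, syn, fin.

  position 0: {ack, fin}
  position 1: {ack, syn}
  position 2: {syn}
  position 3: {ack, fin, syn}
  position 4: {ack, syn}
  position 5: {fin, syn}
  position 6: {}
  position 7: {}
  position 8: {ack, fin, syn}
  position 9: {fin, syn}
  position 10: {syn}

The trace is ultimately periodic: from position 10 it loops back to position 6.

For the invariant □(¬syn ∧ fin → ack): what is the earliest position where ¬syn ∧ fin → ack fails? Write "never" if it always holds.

¬syn ∧ fin → ack holds at every position 0..10, and those are all the positions the trace ever visits, so the invariant □(¬syn ∧ fin → ack) is never violated.

never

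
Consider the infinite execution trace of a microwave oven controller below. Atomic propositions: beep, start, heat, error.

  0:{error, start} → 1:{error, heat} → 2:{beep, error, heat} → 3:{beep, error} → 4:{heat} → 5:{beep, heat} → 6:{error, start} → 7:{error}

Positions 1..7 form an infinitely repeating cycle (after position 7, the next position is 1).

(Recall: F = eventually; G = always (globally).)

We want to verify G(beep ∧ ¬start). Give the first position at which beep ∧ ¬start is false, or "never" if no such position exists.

0

At position 0 the labels are {error, start}, so beep ∧ ¬start is false there. This is the first violation.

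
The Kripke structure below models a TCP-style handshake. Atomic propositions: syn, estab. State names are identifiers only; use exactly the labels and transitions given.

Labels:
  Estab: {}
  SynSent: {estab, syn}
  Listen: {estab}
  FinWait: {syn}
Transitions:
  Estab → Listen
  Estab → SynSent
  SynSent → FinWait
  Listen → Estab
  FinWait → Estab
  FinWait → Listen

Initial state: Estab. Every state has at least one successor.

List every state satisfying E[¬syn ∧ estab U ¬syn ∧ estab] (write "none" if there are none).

States satisfying ¬syn ∧ estab: {Listen}.
States satisfying E[¬syn ∧ estab U ¬syn ∧ estab]: {Listen}.

{Listen}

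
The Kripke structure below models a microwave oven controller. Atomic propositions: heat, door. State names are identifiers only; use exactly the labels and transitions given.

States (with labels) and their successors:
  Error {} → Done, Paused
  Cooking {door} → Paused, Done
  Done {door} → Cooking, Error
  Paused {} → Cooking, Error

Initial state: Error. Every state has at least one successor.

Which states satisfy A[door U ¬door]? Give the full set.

States satisfying door: {Cooking, Done}.
States satisfying ¬door: {Error, Paused}.
States satisfying A[door U ¬door]: {Error, Paused}.

{Error, Paused}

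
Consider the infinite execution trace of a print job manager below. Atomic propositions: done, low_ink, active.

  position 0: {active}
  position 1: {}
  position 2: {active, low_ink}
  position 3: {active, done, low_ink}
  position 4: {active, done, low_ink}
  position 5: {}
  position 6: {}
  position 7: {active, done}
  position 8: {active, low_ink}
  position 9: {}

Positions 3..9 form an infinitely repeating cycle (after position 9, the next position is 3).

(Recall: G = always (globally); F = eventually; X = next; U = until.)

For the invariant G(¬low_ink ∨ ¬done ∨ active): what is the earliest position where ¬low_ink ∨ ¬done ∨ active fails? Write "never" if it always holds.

never

¬low_ink ∨ ¬done ∨ active holds at every position 0..9, and those are all the positions the trace ever visits, so the invariant G(¬low_ink ∨ ¬done ∨ active) is never violated.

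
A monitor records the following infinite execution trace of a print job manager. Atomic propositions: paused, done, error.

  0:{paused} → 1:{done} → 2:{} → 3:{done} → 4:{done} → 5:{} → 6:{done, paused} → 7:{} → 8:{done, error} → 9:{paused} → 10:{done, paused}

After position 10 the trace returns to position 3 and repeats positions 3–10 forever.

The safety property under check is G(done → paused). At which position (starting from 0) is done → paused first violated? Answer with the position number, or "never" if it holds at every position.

Check done → paused at each position in order: 0 ✓.
At position 1 the labels are {done}, so done → paused is false there. This is the first violation.

1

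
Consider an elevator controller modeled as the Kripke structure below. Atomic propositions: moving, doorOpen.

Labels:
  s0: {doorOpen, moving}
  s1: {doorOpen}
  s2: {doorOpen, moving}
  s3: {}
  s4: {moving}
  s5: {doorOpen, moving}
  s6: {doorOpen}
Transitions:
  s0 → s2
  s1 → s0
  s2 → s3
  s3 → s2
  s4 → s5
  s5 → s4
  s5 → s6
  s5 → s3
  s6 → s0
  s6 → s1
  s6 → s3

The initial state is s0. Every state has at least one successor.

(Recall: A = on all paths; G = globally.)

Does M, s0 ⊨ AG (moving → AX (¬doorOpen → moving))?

No

States satisfying moving → AX (¬doorOpen → moving): {s0, s1, s3, s4, s6}.
States satisfying AG (moving → AX (¬doorOpen → moving)): ∅.
s2 is reachable from s0 and violates moving → AX (¬doorOpen → moving), so AG fails at s0.
s0 ∉ Sat(AG (moving → AX (¬doorOpen → moving))).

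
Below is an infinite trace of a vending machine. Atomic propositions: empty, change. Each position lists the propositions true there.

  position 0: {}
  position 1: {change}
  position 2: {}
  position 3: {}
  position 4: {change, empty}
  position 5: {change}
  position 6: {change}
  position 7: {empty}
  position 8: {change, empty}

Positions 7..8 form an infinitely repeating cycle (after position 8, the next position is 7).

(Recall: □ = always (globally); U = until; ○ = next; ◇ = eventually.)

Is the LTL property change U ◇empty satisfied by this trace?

Holds

Walking from position 0: ◇empty first holds at position 0, and change holds at every earlier position along the way, so change U ◇empty holds.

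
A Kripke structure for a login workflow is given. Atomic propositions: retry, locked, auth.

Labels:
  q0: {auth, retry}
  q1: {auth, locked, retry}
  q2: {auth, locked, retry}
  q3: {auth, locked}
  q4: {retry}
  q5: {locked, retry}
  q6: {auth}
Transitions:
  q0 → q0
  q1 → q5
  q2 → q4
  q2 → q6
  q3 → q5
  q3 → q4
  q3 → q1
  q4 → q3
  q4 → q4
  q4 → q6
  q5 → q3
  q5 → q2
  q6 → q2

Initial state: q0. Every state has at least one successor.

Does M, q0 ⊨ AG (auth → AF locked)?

States satisfying auth → AF locked: {q1, q2, q3, q4, q5, q6}.
States satisfying AG (auth → AF locked): {q1, q2, q3, q4, q5, q6}.
q0 is reachable from q0 and violates auth → AF locked, so AG fails at q0.
q0 ∉ Sat(AG (auth → AF locked)).

Violated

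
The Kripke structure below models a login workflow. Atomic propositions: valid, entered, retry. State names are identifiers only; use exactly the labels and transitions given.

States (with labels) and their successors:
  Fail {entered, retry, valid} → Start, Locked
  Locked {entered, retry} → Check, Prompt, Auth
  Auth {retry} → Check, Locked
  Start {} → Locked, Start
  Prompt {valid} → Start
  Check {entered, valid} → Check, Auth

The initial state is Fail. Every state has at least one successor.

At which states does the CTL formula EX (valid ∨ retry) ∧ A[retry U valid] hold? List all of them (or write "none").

States satisfying valid ∨ retry: {Fail, Locked, Auth, Prompt, Check}.
States satisfying EX (valid ∨ retry): {Fail, Locked, Auth, Start, Check}.
States satisfying retry: {Fail, Locked, Auth}.
States satisfying valid: {Fail, Prompt, Check}.
States satisfying A[retry U valid]: {Fail, Prompt, Check}.
States satisfying EX (valid ∨ retry) ∧ A[retry U valid]: {Fail, Check}.

{Fail, Check}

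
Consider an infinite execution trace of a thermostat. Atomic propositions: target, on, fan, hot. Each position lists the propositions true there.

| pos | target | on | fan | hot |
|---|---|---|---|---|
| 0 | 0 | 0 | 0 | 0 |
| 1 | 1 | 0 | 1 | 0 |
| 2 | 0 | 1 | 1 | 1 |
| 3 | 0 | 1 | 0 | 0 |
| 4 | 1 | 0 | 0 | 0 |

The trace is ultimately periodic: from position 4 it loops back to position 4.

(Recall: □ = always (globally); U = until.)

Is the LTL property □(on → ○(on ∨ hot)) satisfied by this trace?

on → ○(on ∨ hot) must hold at every position from 0 onward. It fails at position 3, so □(on → ○(on ∨ hot)) is false.
Positions where on holds: 2, 3.
Check ○(on ∨ hot) at each: 2→ok, 3→fails.

Violated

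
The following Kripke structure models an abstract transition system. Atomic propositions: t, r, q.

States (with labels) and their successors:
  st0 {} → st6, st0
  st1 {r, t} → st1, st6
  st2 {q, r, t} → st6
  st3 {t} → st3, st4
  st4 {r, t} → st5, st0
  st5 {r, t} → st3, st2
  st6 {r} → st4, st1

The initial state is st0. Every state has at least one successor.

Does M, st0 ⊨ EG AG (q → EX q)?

Violated

States satisfying AG (q → EX q): ∅.
States satisfying EG AG (q → EX q): ∅.
No suitable path/successor from st0 witnesses the formula.
st0 ∉ Sat(EG AG (q → EX q)).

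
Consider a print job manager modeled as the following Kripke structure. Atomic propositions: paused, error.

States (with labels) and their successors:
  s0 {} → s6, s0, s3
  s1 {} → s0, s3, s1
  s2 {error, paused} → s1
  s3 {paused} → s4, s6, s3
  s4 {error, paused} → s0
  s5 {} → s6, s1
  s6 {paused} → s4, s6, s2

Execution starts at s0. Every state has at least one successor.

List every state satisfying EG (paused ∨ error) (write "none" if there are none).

States satisfying paused ∨ error: {s2, s3, s4, s6}.
States satisfying EG (paused ∨ error): {s3, s6}.

{s3, s6}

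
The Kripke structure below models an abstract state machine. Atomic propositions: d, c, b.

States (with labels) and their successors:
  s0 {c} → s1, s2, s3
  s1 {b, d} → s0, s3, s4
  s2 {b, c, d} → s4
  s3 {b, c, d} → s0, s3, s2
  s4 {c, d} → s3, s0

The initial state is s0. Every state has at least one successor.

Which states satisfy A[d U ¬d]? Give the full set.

{s0}

States satisfying d: {s1, s2, s3, s4}.
States satisfying ¬d: {s0}.
States satisfying A[d U ¬d]: {s0}.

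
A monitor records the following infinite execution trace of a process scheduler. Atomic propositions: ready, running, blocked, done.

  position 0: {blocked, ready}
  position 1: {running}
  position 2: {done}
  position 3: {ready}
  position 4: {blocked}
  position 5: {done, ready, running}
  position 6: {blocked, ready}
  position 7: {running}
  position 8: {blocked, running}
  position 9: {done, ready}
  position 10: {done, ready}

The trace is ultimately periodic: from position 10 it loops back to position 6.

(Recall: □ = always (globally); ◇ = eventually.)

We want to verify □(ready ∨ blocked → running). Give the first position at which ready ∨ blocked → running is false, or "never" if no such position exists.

At position 0 the labels are {blocked, ready}, so ready ∨ blocked → running is false there. This is the first violation.

0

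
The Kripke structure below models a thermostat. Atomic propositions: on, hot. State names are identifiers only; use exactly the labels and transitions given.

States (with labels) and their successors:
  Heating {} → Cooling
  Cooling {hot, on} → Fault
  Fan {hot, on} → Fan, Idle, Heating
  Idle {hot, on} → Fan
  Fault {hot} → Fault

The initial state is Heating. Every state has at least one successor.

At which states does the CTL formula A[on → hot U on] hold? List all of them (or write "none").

{Heating, Cooling, Fan, Idle}

States satisfying on → hot: {Heating, Cooling, Fan, Idle, Fault}.
States satisfying on: {Cooling, Fan, Idle}.
States satisfying A[on → hot U on]: {Heating, Cooling, Fan, Idle}.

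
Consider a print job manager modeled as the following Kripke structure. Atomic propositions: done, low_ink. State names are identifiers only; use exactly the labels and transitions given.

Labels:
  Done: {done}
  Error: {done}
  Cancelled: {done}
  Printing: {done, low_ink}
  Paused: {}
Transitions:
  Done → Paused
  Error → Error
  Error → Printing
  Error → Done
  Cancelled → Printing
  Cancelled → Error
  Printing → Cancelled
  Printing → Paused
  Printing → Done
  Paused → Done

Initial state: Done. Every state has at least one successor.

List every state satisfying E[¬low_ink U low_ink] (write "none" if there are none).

States satisfying ¬low_ink: {Done, Error, Cancelled, Paused}.
States satisfying low_ink: {Printing}.
States satisfying E[¬low_ink U low_ink]: {Error, Cancelled, Printing}.

{Error, Cancelled, Printing}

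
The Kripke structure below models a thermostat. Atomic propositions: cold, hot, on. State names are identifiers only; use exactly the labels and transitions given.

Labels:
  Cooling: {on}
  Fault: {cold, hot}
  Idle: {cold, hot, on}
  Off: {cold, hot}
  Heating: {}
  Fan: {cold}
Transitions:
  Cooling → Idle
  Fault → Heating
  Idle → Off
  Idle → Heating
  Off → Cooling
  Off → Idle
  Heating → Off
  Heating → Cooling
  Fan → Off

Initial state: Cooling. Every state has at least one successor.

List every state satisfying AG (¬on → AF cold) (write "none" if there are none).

{Cooling, Fault, Idle, Off, Heating, Fan}

States satisfying ¬on → AF cold: {Cooling, Fault, Idle, Off, Heating, Fan}.
States satisfying AG (¬on → AF cold): {Cooling, Fault, Idle, Off, Heating, Fan}.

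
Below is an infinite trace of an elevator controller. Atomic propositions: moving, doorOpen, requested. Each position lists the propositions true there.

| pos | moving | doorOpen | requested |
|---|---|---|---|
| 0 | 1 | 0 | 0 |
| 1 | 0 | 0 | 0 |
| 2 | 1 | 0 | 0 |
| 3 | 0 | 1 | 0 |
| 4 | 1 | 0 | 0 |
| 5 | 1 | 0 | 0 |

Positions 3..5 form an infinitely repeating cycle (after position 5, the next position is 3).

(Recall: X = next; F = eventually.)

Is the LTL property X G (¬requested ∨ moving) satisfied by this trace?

Satisfied

The position after 0 is 1; G (¬requested ∨ moving) is true there.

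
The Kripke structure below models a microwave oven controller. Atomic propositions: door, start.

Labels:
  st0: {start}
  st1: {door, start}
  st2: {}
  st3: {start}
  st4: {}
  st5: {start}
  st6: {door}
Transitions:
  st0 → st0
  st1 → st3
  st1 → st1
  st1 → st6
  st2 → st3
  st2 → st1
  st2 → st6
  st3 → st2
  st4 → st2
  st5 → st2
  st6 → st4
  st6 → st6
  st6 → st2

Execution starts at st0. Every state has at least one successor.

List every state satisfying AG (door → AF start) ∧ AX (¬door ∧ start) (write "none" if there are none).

States satisfying door → AF start: {st0, st1, st2, st3, st4, st5}.
States satisfying AG (door → AF start): {st0}.
States satisfying ¬door ∧ start: {st0, st3, st5}.
States satisfying AX (¬door ∧ start): {st0}.
States satisfying AG (door → AF start) ∧ AX (¬door ∧ start): {st0}.

{st0}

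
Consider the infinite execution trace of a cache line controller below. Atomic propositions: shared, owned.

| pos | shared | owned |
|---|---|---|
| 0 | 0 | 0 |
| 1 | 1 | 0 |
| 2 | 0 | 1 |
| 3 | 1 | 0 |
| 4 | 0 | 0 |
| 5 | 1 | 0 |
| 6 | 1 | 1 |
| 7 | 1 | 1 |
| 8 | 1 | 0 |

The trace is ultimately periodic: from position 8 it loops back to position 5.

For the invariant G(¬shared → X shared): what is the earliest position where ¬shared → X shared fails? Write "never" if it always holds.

never

¬shared → X shared holds at every position 0..8, and those are all the positions the trace ever visits, so the invariant G(¬shared → X shared) is never violated.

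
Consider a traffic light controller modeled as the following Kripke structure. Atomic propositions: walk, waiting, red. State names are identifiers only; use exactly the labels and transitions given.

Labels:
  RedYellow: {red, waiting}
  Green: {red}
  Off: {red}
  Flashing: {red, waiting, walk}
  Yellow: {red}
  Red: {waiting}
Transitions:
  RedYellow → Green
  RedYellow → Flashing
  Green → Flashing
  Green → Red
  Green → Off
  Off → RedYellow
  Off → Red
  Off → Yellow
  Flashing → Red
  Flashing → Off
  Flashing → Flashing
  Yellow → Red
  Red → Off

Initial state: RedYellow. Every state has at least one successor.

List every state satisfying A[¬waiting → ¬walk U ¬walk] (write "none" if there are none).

States satisfying ¬waiting → ¬walk: {RedYellow, Green, Off, Flashing, Yellow, Red}.
States satisfying ¬walk: {RedYellow, Green, Off, Yellow, Red}.
States satisfying A[¬waiting → ¬walk U ¬walk]: {RedYellow, Green, Off, Yellow, Red}.

{RedYellow, Green, Off, Yellow, Red}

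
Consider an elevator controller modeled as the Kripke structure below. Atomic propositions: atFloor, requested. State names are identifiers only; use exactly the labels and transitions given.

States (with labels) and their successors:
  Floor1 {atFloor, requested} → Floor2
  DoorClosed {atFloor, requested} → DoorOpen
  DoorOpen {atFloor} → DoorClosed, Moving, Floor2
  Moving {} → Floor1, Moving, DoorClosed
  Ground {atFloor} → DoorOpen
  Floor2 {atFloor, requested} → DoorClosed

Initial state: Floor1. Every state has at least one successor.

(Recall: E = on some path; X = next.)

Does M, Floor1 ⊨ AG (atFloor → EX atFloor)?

States satisfying atFloor → EX atFloor: {Floor1, DoorClosed, DoorOpen, Moving, Ground, Floor2}.
States satisfying AG (atFloor → EX atFloor): {Floor1, DoorClosed, DoorOpen, Moving, Ground, Floor2}.
Every state reachable from Floor1 satisfies atFloor → EX atFloor.
Floor1 ∈ Sat(AG (atFloor → EX atFloor)).

Satisfied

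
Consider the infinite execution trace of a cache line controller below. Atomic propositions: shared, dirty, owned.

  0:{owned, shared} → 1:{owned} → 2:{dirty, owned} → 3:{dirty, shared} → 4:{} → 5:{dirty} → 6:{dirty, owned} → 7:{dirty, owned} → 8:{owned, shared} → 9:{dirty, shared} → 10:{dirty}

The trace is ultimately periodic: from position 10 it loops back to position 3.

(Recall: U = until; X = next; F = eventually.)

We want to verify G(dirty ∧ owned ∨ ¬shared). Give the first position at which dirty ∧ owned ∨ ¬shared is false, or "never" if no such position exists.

At position 0 the labels are {owned, shared}, so dirty ∧ owned ∨ ¬shared is false there. This is the first violation.

0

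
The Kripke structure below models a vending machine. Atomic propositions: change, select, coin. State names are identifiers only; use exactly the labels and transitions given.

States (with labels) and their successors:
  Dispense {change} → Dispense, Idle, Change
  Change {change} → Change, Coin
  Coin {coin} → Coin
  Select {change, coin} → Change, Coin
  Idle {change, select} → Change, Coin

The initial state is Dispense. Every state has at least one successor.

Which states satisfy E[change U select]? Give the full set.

{Dispense, Idle}

States satisfying change: {Dispense, Change, Select, Idle}.
States satisfying select: {Idle}.
States satisfying E[change U select]: {Dispense, Idle}.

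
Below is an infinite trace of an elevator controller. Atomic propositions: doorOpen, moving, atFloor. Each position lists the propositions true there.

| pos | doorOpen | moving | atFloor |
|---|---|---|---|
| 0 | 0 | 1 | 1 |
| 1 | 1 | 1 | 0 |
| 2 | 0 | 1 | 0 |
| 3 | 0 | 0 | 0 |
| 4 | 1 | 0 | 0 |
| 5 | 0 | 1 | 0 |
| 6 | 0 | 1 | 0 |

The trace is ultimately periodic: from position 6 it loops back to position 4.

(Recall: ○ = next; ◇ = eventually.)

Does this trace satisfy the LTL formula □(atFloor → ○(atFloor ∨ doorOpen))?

atFloor → ○(atFloor ∨ doorOpen) holds at every position 0..6, and those are all positions ever visited, so □(atFloor → ○(atFloor ∨ doorOpen)) holds.
Positions where atFloor holds: 0.
Check ○(atFloor ∨ doorOpen) at each: 0→ok.

Satisfied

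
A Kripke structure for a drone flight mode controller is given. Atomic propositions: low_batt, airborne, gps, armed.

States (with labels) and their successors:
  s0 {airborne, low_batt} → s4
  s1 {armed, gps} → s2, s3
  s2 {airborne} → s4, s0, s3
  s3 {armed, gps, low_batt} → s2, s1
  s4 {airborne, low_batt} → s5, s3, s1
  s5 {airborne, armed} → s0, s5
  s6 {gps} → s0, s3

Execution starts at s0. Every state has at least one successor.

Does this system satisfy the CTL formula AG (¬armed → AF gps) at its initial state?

Violated

States satisfying ¬armed → AF gps: {s1, s3, s5, s6}.
States satisfying AG (¬armed → AF gps): ∅.
s0 is reachable from s0 and violates ¬armed → AF gps, so AG fails at s0.
s0 ∉ Sat(AG (¬armed → AF gps)).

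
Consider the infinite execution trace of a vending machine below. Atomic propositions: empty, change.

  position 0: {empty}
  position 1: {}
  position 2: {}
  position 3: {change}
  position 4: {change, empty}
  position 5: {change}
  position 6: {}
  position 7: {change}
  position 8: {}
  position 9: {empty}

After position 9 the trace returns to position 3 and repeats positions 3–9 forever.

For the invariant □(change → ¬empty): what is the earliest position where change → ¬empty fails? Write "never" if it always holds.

Check change → ¬empty at each position in order: 0 ✓, 1 ✓, 2 ✓, 3 ✓.
At position 4 the labels are {change, empty}, so change → ¬empty is false there. This is the first violation.

4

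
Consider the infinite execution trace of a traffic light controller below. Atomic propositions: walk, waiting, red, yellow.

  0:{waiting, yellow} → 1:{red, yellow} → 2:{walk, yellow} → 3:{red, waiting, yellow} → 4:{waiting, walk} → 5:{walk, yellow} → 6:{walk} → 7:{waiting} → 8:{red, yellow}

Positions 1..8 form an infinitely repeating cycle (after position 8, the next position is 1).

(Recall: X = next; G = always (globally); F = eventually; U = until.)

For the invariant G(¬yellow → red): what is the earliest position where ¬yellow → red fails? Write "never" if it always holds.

Check ¬yellow → red at each position in order: 0 ✓, 1 ✓, 2 ✓, 3 ✓.
At position 4 the labels are {waiting, walk}, so ¬yellow → red is false there. This is the first violation.

4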